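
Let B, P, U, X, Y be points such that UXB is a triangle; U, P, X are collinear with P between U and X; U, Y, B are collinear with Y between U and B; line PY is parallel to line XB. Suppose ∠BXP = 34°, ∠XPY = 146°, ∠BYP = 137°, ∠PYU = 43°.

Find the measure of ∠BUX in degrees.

∠BUX = 103°

1. ∠BXU = 34°  [P on ray XU]
2. ∠UBX = 43°  [PY∥XB, corresponding at Y]
3. ∠BUX = 103°  [△UXB]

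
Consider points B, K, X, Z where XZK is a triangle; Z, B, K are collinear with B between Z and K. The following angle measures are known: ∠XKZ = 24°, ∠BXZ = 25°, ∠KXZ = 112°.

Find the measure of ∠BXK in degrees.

1. ∠KZX = 44°  [△XZK]
2. ∠BKX = 24°  [B on ray KZ]
3. ∠BZX = 44°  [B on ray ZK]
4. ∠XBZ = 111°  [△XZB]
5. ∠KBX = 69°  [linear pair at B on ZK]
6. ∠BXK = 87°  [△XBK]

∠BXK = 87°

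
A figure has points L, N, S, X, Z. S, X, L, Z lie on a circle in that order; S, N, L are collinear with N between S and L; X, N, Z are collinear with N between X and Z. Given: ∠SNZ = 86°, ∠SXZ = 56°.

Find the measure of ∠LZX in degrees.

∠LZX = 30°

1. ∠LNZ = 94°  [linear pair at N on SL]
2. ∠SLZ = 56°  [same arc SZ]
3. ∠LZX = 30°  [△LNZ]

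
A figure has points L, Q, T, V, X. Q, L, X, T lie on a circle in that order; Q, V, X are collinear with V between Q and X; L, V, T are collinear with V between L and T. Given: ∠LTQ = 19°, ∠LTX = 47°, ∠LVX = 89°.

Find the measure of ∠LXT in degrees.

1. ∠LXQ = 19°  [same arc QL]
2. ∠TLX = 72°  [△LVX]
3. ∠LXT = 61°  [△LXT]

∠LXT = 61°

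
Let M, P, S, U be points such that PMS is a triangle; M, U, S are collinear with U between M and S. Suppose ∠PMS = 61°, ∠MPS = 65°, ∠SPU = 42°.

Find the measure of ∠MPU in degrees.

1. ∠MSP = 54°  [△PMS]
2. ∠PMU = 61°  [U on ray MS]
3. ∠PSU = 54°  [U on ray SM]
4. ∠PUS = 84°  [△PUS]
5. ∠MUP = 96°  [linear pair at U on MS]
6. ∠MPU = 23°  [△PMU]

∠MPU = 23°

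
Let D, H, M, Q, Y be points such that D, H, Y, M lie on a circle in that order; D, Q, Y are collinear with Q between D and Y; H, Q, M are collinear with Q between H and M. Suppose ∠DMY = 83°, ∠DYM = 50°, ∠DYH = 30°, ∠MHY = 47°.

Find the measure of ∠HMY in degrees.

1. ∠DHY = 97°  [cyclic DHYM, opposite ∠H+∠M]
2. ∠HDY = 53°  [△DHY]
3. ∠HMY = 53°  [same arc HY]

∠HMY = 53°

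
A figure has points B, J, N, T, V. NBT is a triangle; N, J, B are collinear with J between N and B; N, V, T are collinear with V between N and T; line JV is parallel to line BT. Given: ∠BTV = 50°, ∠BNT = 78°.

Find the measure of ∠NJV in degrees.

∠NJV = 52°

1. ∠BTN = 50°  [V on ray TN]
2. ∠NBT = 52°  [△NBT]
3. ∠NJV = 52°  [JV∥BT, corresponding at J]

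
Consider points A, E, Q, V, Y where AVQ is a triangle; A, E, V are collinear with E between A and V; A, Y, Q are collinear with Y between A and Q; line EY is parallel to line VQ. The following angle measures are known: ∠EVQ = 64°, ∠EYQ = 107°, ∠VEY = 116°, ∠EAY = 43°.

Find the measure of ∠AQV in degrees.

∠AQV = 73°

1. ∠AVQ = 64°  [E on ray VA]
2. ∠QAV = 43°  [E on AV, Y on AQ]
3. ∠AQV = 73°  [△AVQ]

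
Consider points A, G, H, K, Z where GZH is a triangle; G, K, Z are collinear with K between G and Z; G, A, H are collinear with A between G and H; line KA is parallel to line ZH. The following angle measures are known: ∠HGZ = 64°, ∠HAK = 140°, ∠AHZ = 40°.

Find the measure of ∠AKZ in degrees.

∠AKZ = 104°

1. ∠AGK = 64°  [K on GZ, A on GH]
2. ∠GAK = 40°  [linear pair at A on GH]
3. ∠AKG = 76°  [△GKA]
4. ∠AKZ = 104°  [linear pair at K on GZ]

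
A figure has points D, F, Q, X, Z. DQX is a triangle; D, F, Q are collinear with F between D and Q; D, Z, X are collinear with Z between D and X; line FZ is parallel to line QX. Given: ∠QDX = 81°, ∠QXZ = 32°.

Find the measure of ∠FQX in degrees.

1. ∠DXQ = 32°  [Z on ray XD]
2. ∠DQX = 67°  [△DQX]
3. ∠FQX = 67°  [F on ray QD]

∠FQX = 67°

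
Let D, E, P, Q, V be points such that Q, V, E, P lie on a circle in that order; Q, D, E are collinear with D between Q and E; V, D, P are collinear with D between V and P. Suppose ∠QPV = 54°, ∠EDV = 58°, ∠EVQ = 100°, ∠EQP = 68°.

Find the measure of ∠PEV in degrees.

1. ∠QEV = 54°  [same arc QV]
2. ∠EVP = 68°  [△VDE]
3. ∠EQV = 26°  [△QVE]
4. ∠EPV = 26°  [same arc VE]
5. ∠PEV = 86°  [△VEP]

∠PEV = 86°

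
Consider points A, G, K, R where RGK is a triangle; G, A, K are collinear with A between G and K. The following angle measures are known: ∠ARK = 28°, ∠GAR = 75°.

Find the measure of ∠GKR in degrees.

1. ∠KAR = 105°  [linear pair at A on GK]
2. ∠AKR = 47°  [△RAK]
3. ∠GKR = 47°  [A on ray KG]

∠GKR = 47°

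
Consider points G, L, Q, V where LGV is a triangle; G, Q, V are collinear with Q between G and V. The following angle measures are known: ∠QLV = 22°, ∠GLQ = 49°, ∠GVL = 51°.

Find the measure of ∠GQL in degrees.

∠GQL = 73°

1. ∠LVQ = 51°  [Q on ray VG]
2. ∠LQV = 107°  [△LQV]
3. ∠GQL = 73°  [linear pair at Q on GV]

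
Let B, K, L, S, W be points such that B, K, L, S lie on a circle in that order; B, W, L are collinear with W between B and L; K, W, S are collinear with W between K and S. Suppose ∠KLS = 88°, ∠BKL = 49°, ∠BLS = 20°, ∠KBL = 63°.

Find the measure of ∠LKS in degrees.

∠LKS = 29°

1. ∠BSL = 131°  [cyclic BKLS, opposite ∠K+∠S]
2. ∠LBS = 29°  [△BLS]
3. ∠LKS = 29°  [same arc LS]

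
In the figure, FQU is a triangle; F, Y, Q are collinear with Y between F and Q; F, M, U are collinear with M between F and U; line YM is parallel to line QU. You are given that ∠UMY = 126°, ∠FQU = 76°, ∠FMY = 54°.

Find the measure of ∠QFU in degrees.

∠QFU = 50°

1. ∠FYM = 76°  [YM∥QU, corresponding at Y]
2. ∠MFY = 50°  [△FYM]
3. ∠QFU = 50°  [Y on FQ, M on FU]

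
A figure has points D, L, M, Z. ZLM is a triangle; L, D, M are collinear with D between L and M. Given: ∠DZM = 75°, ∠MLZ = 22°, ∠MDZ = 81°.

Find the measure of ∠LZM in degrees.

∠LZM = 134°

1. ∠DMZ = 24°  [△ZDM]
2. ∠LMZ = 24°  [D on ray ML]
3. ∠LZM = 134°  [△ZLM]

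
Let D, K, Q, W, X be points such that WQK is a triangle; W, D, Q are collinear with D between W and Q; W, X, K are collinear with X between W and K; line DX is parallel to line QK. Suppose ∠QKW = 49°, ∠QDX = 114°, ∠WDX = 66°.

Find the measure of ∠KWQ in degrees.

1. ∠DXW = 49°  [DX∥QK, corresponding at X]
2. ∠DWX = 65°  [△WDX]
3. ∠KWQ = 65°  [D on WQ, X on WK]

∠KWQ = 65°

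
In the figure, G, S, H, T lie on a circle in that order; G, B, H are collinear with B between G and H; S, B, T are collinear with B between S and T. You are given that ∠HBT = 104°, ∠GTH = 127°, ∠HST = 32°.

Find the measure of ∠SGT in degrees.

∠SGT = 87°

1. ∠GBT = 76°  [linear pair at B on GH]
2. ∠HGT = 32°  [same arc HT]
3. ∠GTS = 72°  [△GBT]
4. ∠GHT = 21°  [△GHT]
5. ∠GST = 21°  [same arc GT]
6. ∠SGT = 87°  [△GST]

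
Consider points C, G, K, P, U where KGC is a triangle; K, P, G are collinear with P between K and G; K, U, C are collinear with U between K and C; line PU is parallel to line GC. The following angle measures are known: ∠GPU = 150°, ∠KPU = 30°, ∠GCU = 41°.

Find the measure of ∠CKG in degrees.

1. ∠CGK = 30°  [PU∥GC, corresponding at P]
2. ∠GCK = 41°  [U on ray CK]
3. ∠CKG = 109°  [△KGC]

∠CKG = 109°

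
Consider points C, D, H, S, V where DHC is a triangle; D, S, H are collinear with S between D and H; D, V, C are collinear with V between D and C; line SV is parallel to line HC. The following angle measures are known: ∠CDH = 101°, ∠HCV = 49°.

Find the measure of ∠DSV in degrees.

1. ∠DCH = 49°  [V on ray CD]
2. ∠CHD = 30°  [△DHC]
3. ∠DSV = 30°  [SV∥HC, corresponding at S]

∠DSV = 30°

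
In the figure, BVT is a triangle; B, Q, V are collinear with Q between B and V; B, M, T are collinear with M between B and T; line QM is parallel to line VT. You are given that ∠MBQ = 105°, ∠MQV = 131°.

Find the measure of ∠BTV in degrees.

∠BTV = 26°

1. ∠BQM = 49°  [linear pair at Q on BV]
2. ∠BMQ = 26°  [△BQM]
3. ∠BTV = 26°  [QM∥VT, corresponding at M]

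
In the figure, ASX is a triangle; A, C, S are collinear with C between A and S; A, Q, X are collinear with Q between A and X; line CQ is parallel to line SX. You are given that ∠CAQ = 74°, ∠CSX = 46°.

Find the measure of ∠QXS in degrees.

1. ∠SAX = 74°  [C on AS, Q on AX]
2. ∠ASX = 46°  [C on ray SA]
3. ∠AXS = 60°  [△ASX]
4. ∠QXS = 60°  [Q on ray XA]

∠QXS = 60°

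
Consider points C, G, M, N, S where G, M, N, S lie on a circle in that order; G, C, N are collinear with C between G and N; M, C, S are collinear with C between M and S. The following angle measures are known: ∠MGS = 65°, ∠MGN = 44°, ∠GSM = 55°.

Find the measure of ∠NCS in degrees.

1. ∠GMS = 60°  [△GMS]
2. ∠MSN = 44°  [same arc MN]
3. ∠GNS = 60°  [same arc GS]
4. ∠NCS = 76°  [△NCS]

∠NCS = 76°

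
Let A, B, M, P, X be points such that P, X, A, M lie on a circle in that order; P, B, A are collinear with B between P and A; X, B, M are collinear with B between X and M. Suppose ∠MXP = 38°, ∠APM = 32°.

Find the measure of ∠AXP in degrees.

∠AXP = 70°

1. ∠MAP = 38°  [same arc PM]
2. ∠AMP = 110°  [△PAM]
3. ∠AXP = 70°  [cyclic PXAM, opposite ∠X+∠M]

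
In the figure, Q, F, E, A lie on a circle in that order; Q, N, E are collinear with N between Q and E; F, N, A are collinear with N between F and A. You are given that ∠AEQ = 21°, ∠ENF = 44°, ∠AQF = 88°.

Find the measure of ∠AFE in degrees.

∠AFE = 65°

1. ∠AFQ = 21°  [same arc QA]
2. ∠ANQ = 44°  [vertical angles at N]
3. ∠FAQ = 71°  [△QFA]
4. ∠AQE = 65°  [△QNA]
5. ∠AFE = 65°  [same arc EA]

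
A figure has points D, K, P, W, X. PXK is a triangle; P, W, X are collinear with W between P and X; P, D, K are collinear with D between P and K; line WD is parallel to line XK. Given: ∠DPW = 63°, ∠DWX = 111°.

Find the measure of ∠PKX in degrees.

1. ∠DWP = 69°  [linear pair at W on PX]
2. ∠PDW = 48°  [△PWD]
3. ∠PKX = 48°  [WD∥XK, corresponding at D]

∠PKX = 48°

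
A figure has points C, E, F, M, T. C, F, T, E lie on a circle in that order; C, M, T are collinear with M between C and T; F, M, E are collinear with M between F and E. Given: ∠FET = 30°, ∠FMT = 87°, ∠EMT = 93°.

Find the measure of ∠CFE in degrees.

1. ∠FCT = 30°  [same arc FT]
2. ∠CMF = 93°  [linear pair at M on CT]
3. ∠CFE = 57°  [△CMF]

∠CFE = 57°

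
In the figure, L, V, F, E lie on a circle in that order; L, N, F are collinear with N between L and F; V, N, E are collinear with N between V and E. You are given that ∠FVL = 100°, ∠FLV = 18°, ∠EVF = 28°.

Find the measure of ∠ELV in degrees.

∠ELV = 46°

1. ∠FEV = 18°  [same arc VF]
2. ∠EFV = 134°  [△VFE]
3. ∠ELV = 46°  [cyclic LVFE, opposite ∠L+∠F]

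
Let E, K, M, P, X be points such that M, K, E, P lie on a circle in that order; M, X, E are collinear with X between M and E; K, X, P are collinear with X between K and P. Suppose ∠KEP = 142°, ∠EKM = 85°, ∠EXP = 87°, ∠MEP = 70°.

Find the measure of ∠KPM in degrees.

1. ∠KMP = 38°  [cyclic MKEP, opposite ∠M+∠E]
2. ∠MKP = 70°  [same arc MP]
3. ∠KPM = 72°  [△MKP]

∠KPM = 72°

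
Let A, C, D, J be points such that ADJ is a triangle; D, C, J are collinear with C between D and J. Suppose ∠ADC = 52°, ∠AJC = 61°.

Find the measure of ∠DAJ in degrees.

∠DAJ = 67°

1. ∠ADJ = 52°  [C on ray DJ]
2. ∠AJD = 61°  [C on ray JD]
3. ∠DAJ = 67°  [△ADJ]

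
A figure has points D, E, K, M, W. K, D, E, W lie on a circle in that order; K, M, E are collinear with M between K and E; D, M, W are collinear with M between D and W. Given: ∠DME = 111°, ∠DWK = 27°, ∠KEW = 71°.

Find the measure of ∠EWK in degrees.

∠EWK = 67°

1. ∠KMW = 111°  [vertical angles at M]
2. ∠EKW = 42°  [△KMW]
3. ∠EWK = 67°  [△KEW]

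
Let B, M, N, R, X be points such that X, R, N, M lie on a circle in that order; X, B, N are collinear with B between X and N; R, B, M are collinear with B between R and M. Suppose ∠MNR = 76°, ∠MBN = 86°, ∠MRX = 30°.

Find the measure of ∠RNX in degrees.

1. ∠MXR = 104°  [cyclic XRNM, opposite ∠X+∠N]
2. ∠RMX = 46°  [△XRM]
3. ∠RNX = 46°  [same arc XR]

∠RNX = 46°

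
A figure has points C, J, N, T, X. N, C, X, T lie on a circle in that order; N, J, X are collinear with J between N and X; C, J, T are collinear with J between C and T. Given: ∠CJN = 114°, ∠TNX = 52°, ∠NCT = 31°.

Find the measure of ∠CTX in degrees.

1. ∠TJX = 114°  [vertical angles at J]
2. ∠NXT = 31°  [same arc NT]
3. ∠CTX = 35°  [△XJT]

∠CTX = 35°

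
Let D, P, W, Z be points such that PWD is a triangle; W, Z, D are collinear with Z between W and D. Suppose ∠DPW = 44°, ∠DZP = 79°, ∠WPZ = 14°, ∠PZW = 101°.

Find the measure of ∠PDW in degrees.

1. ∠PWZ = 65°  [△PWZ]
2. ∠DWP = 65°  [Z on ray WD]
3. ∠PDW = 71°  [△PWD]

∠PDW = 71°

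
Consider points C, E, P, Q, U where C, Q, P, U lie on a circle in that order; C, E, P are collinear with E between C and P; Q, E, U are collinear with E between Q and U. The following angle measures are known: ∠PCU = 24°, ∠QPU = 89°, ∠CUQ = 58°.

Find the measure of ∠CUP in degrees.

∠CUP = 125°

1. ∠PQU = 24°  [same arc PU]
2. ∠CEU = 98°  [△CEU]
3. ∠PUQ = 67°  [△QPU]
4. ∠PEU = 82°  [linear pair at E on CP]
5. ∠CPU = 31°  [△PEU]
6. ∠CUP = 125°  [△CPU]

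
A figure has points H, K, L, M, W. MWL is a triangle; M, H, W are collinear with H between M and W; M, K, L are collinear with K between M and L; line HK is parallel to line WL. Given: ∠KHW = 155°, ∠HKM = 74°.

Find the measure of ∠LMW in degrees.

∠LMW = 81°

1. ∠KHM = 25°  [linear pair at H on MW]
2. ∠HMK = 81°  [△MHK]
3. ∠LMW = 81°  [H on MW, K on ML]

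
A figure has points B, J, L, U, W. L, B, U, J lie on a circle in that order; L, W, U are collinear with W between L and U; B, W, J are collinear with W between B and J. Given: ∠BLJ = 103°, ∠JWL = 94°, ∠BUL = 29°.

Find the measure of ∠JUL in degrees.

∠JUL = 48°

1. ∠BUJ = 77°  [cyclic LBUJ, opposite ∠L+∠U]
2. ∠BWU = 94°  [vertical angles at W]
3. ∠JWU = 86°  [linear pair at W on LU]
4. ∠JBU = 57°  [△BWU]
5. ∠BJU = 46°  [△BUJ]
6. ∠JUL = 48°  [△UWJ]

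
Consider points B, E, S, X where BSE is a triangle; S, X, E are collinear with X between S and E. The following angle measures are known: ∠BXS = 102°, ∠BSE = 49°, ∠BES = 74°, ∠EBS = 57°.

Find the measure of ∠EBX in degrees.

1. ∠BXE = 78°  [linear pair at X on SE]
2. ∠BEX = 74°  [X on ray ES]
3. ∠EBX = 28°  [△BXE]

∠EBX = 28°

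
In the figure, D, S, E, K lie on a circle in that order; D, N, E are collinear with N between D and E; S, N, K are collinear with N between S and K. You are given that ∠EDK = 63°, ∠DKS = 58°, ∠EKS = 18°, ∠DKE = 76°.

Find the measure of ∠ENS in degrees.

∠ENS = 59°

1. ∠ESK = 63°  [same arc EK]
2. ∠DES = 58°  [same arc DS]
3. ∠ENS = 59°  [△SNE]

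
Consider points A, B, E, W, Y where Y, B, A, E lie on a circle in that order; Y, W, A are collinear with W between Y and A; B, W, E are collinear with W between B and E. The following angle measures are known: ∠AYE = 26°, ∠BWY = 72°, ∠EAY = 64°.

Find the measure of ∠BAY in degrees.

∠BAY = 46°

1. ∠ABE = 26°  [same arc AE]
2. ∠AWB = 108°  [linear pair at W on YA]
3. ∠BAY = 46°  [△BWA]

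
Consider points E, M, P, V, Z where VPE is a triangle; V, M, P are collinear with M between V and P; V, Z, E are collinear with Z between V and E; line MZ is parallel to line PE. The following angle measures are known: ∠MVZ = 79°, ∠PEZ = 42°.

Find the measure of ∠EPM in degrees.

1. ∠EVP = 79°  [M on VP, Z on VE]
2. ∠PEV = 42°  [Z on ray EV]
3. ∠EPV = 59°  [△VPE]
4. ∠EPM = 59°  [M on ray PV]

∠EPM = 59°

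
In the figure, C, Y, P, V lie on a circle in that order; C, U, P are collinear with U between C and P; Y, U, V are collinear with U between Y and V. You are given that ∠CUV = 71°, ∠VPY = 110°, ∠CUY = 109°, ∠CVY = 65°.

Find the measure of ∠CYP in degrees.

∠CYP = 89°

1. ∠VCY = 70°  [cyclic CYPV, opposite ∠C+∠P]
2. ∠CPY = 65°  [same arc CY]
3. ∠CYV = 45°  [△CYV]
4. ∠PCY = 26°  [△CUY]
5. ∠CYP = 89°  [△CYP]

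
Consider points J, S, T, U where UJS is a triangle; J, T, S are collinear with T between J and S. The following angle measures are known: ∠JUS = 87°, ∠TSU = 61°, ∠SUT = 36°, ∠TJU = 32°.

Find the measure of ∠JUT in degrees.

1. ∠STU = 83°  [△UTS]
2. ∠JTU = 97°  [linear pair at T on JS]
3. ∠JUT = 51°  [△UJT]

∠JUT = 51°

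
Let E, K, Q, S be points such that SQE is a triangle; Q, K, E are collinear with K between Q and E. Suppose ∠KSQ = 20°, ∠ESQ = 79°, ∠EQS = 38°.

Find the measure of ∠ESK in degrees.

∠ESK = 59°

1. ∠QES = 63°  [△SQE]
2. ∠KQS = 38°  [K on ray QE]
3. ∠KES = 63°  [K on ray EQ]
4. ∠QKS = 122°  [△SQK]
5. ∠EKS = 58°  [linear pair at K on QE]
6. ∠ESK = 59°  [△SKE]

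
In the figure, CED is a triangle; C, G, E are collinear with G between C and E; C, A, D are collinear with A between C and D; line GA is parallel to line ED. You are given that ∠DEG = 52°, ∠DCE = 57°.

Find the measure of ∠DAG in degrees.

∠DAG = 109°

1. ∠CED = 52°  [G on ray EC]
2. ∠CDE = 71°  [△CED]
3. ∠CAG = 71°  [GA∥ED, corresponding at A]
4. ∠DAG = 109°  [linear pair at A on CD]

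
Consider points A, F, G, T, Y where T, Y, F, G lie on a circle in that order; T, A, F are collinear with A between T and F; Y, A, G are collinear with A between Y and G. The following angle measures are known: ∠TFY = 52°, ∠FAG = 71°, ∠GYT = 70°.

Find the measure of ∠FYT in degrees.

∠FYT = 89°

1. ∠TAY = 71°  [vertical angles at A]
2. ∠FTY = 39°  [△TAY]
3. ∠FYT = 89°  [△TYF]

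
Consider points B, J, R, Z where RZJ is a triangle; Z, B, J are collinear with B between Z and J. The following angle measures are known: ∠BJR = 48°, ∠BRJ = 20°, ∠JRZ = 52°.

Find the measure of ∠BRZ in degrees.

1. ∠JBR = 112°  [△RBJ]
2. ∠RJZ = 48°  [B on ray JZ]
3. ∠JZR = 80°  [△RZJ]
4. ∠RBZ = 68°  [linear pair at B on ZJ]
5. ∠BZR = 80°  [B on ray ZJ]
6. ∠BRZ = 32°  [△RZB]

∠BRZ = 32°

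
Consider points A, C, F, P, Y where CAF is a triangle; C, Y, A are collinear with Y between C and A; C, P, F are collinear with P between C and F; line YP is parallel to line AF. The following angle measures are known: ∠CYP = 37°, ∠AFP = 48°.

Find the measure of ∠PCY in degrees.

1. ∠CAF = 37°  [YP∥AF, corresponding at Y]
2. ∠AFC = 48°  [P on ray FC]
3. ∠ACF = 95°  [△CAF]
4. ∠PCY = 95°  [Y on CA, P on CF]

∠PCY = 95°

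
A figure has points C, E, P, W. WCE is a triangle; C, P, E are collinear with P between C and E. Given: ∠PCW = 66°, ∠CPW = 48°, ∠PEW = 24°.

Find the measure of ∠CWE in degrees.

∠CWE = 90°

1. ∠ECW = 66°  [P on ray CE]
2. ∠CEW = 24°  [P on ray EC]
3. ∠CWE = 90°  [△WCE]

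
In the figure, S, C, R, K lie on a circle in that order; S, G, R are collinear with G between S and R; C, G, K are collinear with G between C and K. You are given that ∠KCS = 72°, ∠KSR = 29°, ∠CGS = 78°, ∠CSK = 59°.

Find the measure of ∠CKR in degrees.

∠CKR = 30°

1. ∠KRS = 72°  [same arc SK]
2. ∠KGR = 78°  [vertical angles at G]
3. ∠CKR = 30°  [△RGK]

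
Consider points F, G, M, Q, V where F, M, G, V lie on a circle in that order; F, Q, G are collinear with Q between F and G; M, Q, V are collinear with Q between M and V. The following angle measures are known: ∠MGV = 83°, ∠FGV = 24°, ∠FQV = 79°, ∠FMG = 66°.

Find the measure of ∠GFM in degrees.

1. ∠FMV = 24°  [same arc FV]
2. ∠GQM = 79°  [vertical angles at Q]
3. ∠FQM = 101°  [linear pair at Q on FG]
4. ∠GFM = 55°  [△FQM]

∠GFM = 55°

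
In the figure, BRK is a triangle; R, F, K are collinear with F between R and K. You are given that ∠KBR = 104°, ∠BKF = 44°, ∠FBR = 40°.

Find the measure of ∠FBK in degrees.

1. ∠BKR = 44°  [F on ray KR]
2. ∠BRK = 32°  [△BRK]
3. ∠BRF = 32°  [F on ray RK]
4. ∠BFR = 108°  [△BRF]
5. ∠BFK = 72°  [linear pair at F on RK]
6. ∠FBK = 64°  [△BFK]

∠FBK = 64°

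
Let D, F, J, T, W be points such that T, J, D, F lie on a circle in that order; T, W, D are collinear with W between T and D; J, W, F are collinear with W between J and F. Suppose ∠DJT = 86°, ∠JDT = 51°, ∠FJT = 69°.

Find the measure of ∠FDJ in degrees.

∠FDJ = 120°

1. ∠JFT = 51°  [same arc TJ]
2. ∠FTJ = 60°  [△TJF]
3. ∠FDJ = 120°  [cyclic TJDF, opposite ∠T+∠D]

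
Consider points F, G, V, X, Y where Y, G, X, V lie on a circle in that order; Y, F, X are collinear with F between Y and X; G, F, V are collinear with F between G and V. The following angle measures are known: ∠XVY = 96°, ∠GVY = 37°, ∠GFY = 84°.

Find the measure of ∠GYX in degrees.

1. ∠XGY = 84°  [cyclic YGXV, opposite ∠G+∠V]
2. ∠GXY = 37°  [same arc YG]
3. ∠GYX = 59°  [△YGX]

∠GYX = 59°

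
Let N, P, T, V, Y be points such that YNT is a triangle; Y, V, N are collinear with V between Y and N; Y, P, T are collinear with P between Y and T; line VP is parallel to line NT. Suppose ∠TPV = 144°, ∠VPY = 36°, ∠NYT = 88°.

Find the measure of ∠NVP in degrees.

1. ∠NTY = 36°  [VP∥NT, corresponding at P]
2. ∠TNY = 56°  [△YNT]
3. ∠PVY = 56°  [VP∥NT, corresponding at V]
4. ∠NVP = 124°  [linear pair at V on YN]

∠NVP = 124°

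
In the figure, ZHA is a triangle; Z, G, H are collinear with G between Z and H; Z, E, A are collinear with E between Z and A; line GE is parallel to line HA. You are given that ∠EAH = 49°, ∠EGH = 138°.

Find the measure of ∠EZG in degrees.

1. ∠HAZ = 49°  [E on ray AZ]
2. ∠EGZ = 42°  [linear pair at G on ZH]
3. ∠GEZ = 49°  [GE∥HA, corresponding at E]
4. ∠EZG = 89°  [△ZGE]

∠EZG = 89°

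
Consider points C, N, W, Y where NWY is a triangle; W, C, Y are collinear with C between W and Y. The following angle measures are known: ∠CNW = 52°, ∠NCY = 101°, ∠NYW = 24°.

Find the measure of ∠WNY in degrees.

∠WNY = 107°

1. ∠NCW = 79°  [linear pair at C on WY]
2. ∠CWN = 49°  [△NWC]
3. ∠NWY = 49°  [C on ray WY]
4. ∠WNY = 107°  [△NWY]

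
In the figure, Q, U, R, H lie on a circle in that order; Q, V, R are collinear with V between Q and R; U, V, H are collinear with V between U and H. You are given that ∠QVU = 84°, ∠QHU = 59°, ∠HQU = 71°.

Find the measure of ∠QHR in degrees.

1. ∠HVR = 84°  [vertical angles at V]
2. ∠HUQ = 50°  [△QUH]
3. ∠HVQ = 96°  [linear pair at V on QR]
4. ∠HRQ = 50°  [same arc QH]
5. ∠HQR = 25°  [△QVH]
6. ∠QHR = 105°  [△QRH]

∠QHR = 105°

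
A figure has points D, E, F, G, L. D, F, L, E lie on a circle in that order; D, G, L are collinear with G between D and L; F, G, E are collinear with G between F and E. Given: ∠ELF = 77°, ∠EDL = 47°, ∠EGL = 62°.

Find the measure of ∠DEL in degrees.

1. ∠EFL = 47°  [same arc LE]
2. ∠FEL = 56°  [△FLE]
3. ∠DLE = 62°  [△LGE]
4. ∠DEL = 71°  [△DLE]

∠DEL = 71°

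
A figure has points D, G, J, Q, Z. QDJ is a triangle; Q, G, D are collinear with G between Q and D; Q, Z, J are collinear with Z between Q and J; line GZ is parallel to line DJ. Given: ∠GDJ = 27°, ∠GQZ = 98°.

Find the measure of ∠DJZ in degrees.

1. ∠JDQ = 27°  [G on ray DQ]
2. ∠DQJ = 98°  [G on QD, Z on QJ]
3. ∠DJQ = 55°  [△QDJ]
4. ∠DJZ = 55°  [Z on ray JQ]

∠DJZ = 55°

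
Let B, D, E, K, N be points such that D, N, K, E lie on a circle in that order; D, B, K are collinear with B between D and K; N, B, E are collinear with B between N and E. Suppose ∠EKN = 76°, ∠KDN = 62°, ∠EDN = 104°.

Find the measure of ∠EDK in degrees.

∠EDK = 42°

1. ∠KEN = 62°  [same arc NK]
2. ∠ENK = 42°  [△NKE]
3. ∠EDK = 42°  [same arc KE]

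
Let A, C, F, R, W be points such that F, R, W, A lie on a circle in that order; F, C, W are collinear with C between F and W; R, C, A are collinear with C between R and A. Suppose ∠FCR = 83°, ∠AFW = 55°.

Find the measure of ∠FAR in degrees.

∠FAR = 28°

1. ∠ACW = 83°  [vertical angles at C]
2. ∠ACF = 97°  [linear pair at C on FW]
3. ∠FAR = 28°  [△FCA]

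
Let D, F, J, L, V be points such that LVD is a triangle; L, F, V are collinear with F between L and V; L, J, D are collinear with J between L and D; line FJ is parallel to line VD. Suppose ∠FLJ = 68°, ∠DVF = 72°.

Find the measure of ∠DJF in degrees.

1. ∠DLV = 68°  [F on LV, J on LD]
2. ∠DVL = 72°  [F on ray VL]
3. ∠LDV = 40°  [△LVD]
4. ∠FJL = 40°  [FJ∥VD, corresponding at J]
5. ∠DJF = 140°  [linear pair at J on LD]

∠DJF = 140°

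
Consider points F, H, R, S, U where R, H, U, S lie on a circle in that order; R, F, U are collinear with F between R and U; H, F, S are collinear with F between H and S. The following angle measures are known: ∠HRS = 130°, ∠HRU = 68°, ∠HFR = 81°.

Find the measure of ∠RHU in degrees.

1. ∠HUS = 50°  [cyclic RHUS, opposite ∠R+∠U]
2. ∠HSU = 68°  [same arc HU]
3. ∠HFU = 99°  [linear pair at F on RU]
4. ∠SHU = 62°  [△HUS]
5. ∠HUR = 19°  [△HFU]
6. ∠RHU = 93°  [△RHU]

∠RHU = 93°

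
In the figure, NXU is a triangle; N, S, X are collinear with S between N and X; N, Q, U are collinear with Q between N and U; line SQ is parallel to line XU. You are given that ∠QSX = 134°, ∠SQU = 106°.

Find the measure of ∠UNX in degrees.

1. ∠NSQ = 46°  [linear pair at S on NX]
2. ∠NQS = 74°  [linear pair at Q on NU]
3. ∠QNS = 60°  [△NSQ]
4. ∠UNX = 60°  [S on NX, Q on NU]

∠UNX = 60°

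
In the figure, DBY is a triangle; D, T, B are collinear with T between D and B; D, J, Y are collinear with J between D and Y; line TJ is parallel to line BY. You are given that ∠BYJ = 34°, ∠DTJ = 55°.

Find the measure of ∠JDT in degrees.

1. ∠BYD = 34°  [J on ray YD]
2. ∠DBY = 55°  [TJ∥BY, corresponding at T]
3. ∠BDY = 91°  [△DBY]
4. ∠JDT = 91°  [T on DB, J on DY]

∠JDT = 91°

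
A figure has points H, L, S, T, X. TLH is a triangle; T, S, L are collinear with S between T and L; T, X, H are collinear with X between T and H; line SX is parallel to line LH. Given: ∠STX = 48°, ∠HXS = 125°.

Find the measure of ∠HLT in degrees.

1. ∠SXT = 55°  [linear pair at X on TH]
2. ∠TSX = 77°  [△TSX]
3. ∠HLT = 77°  [SX∥LH, corresponding at S]

∠HLT = 77°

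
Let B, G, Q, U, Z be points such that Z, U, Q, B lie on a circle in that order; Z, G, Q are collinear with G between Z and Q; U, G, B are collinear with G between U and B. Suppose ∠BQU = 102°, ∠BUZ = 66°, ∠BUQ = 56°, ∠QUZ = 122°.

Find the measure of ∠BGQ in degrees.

1. ∠QBU = 22°  [△UQB]
2. ∠BQZ = 66°  [same arc ZB]
3. ∠BGQ = 92°  [△QGB]

∠BGQ = 92°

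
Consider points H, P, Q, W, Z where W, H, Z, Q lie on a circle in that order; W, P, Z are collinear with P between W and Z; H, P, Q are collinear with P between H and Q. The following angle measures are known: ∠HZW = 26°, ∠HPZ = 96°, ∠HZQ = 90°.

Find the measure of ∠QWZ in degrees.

∠QWZ = 58°

1. ∠HQW = 26°  [same arc WH]
2. ∠QPW = 96°  [vertical angles at P]
3. ∠QWZ = 58°  [△WPQ]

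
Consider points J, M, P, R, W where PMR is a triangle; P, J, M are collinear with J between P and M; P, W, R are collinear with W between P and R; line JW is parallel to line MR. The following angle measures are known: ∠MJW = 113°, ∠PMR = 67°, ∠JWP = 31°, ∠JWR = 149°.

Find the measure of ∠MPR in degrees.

∠MPR = 82°

1. ∠PJW = 67°  [linear pair at J on PM]
2. ∠JPW = 82°  [△PJW]
3. ∠MPR = 82°  [J on PM, W on PR]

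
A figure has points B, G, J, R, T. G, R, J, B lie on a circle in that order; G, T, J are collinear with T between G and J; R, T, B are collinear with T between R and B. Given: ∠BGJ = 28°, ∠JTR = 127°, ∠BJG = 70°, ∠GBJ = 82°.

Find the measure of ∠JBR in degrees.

1. ∠BTG = 127°  [vertical angles at T]
2. ∠BTJ = 53°  [linear pair at T on GJ]
3. ∠JBR = 57°  [△JTB]

∠JBR = 57°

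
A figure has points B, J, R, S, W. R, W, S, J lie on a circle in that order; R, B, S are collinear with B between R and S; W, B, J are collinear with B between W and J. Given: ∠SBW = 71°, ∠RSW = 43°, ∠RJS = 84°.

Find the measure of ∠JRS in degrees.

1. ∠JBR = 71°  [vertical angles at B]
2. ∠RJW = 43°  [same arc RW]
3. ∠JRS = 66°  [△RBJ]

∠JRS = 66°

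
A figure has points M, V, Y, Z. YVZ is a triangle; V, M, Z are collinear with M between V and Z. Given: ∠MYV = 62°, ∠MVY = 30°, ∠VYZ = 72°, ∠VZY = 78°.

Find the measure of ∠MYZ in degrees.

1. ∠VMY = 88°  [△YVM]
2. ∠MZY = 78°  [M on ray ZV]
3. ∠YMZ = 92°  [linear pair at M on VZ]
4. ∠MYZ = 10°  [△YMZ]

∠MYZ = 10°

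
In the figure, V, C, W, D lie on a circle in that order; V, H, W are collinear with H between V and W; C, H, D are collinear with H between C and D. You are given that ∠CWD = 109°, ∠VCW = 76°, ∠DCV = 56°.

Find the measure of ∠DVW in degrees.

∠DVW = 20°

1. ∠VDW = 104°  [cyclic VCWD, opposite ∠C+∠D]
2. ∠DWV = 56°  [same arc VD]
3. ∠DVW = 20°  [△VWD]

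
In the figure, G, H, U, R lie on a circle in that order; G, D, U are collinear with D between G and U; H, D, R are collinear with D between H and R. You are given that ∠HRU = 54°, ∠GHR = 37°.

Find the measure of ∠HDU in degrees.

∠HDU = 91°

1. ∠HGU = 54°  [same arc HU]
2. ∠GDH = 89°  [△GDH]
3. ∠HDU = 91°  [linear pair at D on GU]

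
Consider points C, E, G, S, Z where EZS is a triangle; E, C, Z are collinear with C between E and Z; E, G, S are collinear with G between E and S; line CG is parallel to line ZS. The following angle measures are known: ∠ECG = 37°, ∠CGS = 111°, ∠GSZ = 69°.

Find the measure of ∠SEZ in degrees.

∠SEZ = 74°

1. ∠EZS = 37°  [CG∥ZS, corresponding at C]
2. ∠ESZ = 69°  [G on ray SE]
3. ∠SEZ = 74°  [△EZS]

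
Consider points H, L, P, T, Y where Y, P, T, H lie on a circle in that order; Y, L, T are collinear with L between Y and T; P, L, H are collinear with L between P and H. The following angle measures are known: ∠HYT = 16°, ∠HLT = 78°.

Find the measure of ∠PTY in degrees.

∠PTY = 62°

1. ∠HPT = 16°  [same arc TH]
2. ∠PLY = 78°  [vertical angles at L]
3. ∠PLT = 102°  [linear pair at L on YT]
4. ∠PTY = 62°  [△PLT]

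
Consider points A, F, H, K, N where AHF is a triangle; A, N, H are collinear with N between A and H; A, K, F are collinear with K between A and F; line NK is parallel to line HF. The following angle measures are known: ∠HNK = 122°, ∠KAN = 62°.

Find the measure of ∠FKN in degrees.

1. ∠ANK = 58°  [linear pair at N on AH]
2. ∠AKN = 60°  [△ANK]
3. ∠FKN = 120°  [linear pair at K on AF]

∠FKN = 120°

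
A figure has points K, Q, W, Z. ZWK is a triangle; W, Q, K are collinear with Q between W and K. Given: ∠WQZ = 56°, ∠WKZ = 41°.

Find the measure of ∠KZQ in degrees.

∠KZQ = 15°

1. ∠KQZ = 124°  [linear pair at Q on WK]
2. ∠QKZ = 41°  [Q on ray KW]
3. ∠KZQ = 15°  [△ZQK]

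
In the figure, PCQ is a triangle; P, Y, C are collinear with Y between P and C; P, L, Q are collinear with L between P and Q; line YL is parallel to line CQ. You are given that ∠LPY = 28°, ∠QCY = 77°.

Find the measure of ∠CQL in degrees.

1. ∠CPQ = 28°  [Y on PC, L on PQ]
2. ∠PCQ = 77°  [Y on ray CP]
3. ∠CQP = 75°  [△PCQ]
4. ∠CQL = 75°  [L on ray QP]

∠CQL = 75°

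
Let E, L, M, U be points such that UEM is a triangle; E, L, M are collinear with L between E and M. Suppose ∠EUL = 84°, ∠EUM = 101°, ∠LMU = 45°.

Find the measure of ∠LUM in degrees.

1. ∠EMU = 45°  [L on ray ME]
2. ∠MEU = 34°  [△UEM]
3. ∠LEU = 34°  [L on ray EM]
4. ∠ELU = 62°  [△UEL]
5. ∠MLU = 118°  [linear pair at L on EM]
6. ∠LUM = 17°  [△ULM]

∠LUM = 17°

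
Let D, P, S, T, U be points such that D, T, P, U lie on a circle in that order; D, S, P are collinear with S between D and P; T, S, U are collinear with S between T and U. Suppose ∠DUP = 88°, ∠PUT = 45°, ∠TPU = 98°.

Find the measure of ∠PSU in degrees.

1. ∠PTU = 37°  [△TPU]
2. ∠PDU = 37°  [same arc PU]
3. ∠DPU = 55°  [△DPU]
4. ∠PSU = 80°  [△PSU]

∠PSU = 80°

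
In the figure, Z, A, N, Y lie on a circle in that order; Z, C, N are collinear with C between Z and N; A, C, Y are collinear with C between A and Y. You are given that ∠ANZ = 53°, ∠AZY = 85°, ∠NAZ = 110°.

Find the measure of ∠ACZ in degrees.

1. ∠AYZ = 53°  [same arc ZA]
2. ∠AZN = 17°  [△ZAN]
3. ∠YAZ = 42°  [△ZAY]
4. ∠ACZ = 121°  [△ZCA]

∠ACZ = 121°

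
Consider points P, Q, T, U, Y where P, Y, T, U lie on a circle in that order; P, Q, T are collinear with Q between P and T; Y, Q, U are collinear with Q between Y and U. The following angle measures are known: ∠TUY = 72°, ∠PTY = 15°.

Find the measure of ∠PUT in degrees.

∠PUT = 87°

1. ∠TPY = 72°  [same arc YT]
2. ∠PYT = 93°  [△PYT]
3. ∠PUT = 87°  [cyclic PYTU, opposite ∠Y+∠U]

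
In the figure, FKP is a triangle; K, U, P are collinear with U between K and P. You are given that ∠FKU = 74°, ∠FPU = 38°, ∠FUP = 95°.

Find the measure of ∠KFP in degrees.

1. ∠FKP = 74°  [U on ray KP]
2. ∠FPK = 38°  [U on ray PK]
3. ∠KFP = 68°  [△FKP]

∠KFP = 68°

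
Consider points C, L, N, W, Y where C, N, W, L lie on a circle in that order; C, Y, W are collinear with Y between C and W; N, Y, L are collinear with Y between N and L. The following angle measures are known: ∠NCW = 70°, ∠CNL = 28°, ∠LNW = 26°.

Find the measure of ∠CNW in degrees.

∠CNW = 54°

1. ∠CWL = 28°  [same arc CL]
2. ∠LCW = 26°  [same arc WL]
3. ∠CLW = 126°  [△CWL]
4. ∠CNW = 54°  [cyclic CNWL, opposite ∠N+∠L]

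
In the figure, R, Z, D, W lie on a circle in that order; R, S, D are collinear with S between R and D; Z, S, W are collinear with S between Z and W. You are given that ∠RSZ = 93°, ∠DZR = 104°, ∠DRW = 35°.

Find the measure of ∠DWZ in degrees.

1. ∠DSW = 93°  [vertical angles at S]
2. ∠DWR = 76°  [cyclic RZDW, opposite ∠Z+∠W]
3. ∠RDW = 69°  [△RDW]
4. ∠DWZ = 18°  [△DSW]

∠DWZ = 18°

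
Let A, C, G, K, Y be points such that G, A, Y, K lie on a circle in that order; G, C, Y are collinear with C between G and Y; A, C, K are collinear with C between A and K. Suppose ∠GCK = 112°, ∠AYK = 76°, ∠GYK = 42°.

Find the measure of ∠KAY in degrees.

1. ∠KCY = 68°  [linear pair at C on GY]
2. ∠AKY = 70°  [△YCK]
3. ∠KAY = 34°  [△AYK]

∠KAY = 34°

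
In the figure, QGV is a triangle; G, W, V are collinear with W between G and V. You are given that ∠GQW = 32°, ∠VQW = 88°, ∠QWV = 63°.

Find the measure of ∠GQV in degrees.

1. ∠QVW = 29°  [△QWV]
2. ∠GWQ = 117°  [linear pair at W on GV]
3. ∠GVQ = 29°  [W on ray VG]
4. ∠QGW = 31°  [△QGW]
5. ∠QGV = 31°  [W on ray GV]
6. ∠GQV = 120°  [△QGV]

∠GQV = 120°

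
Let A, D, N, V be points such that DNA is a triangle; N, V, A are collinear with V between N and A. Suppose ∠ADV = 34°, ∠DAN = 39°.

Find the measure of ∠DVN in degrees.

∠DVN = 73°

1. ∠DAV = 39°  [V on ray AN]
2. ∠AVD = 107°  [△DVA]
3. ∠DVN = 73°  [linear pair at V on NA]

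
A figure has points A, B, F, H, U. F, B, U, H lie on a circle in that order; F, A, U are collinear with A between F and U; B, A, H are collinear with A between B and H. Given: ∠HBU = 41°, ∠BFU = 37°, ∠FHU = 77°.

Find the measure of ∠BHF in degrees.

1. ∠FBU = 103°  [cyclic FBUH, opposite ∠B+∠H]
2. ∠BUF = 40°  [△FBU]
3. ∠BHF = 40°  [same arc FB]

∠BHF = 40°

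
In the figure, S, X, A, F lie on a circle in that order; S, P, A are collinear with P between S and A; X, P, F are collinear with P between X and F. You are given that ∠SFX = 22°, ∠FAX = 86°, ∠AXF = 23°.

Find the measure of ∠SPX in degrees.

∠SPX = 45°

1. ∠SAX = 22°  [same arc SX]
2. ∠APX = 135°  [△XPA]
3. ∠SPX = 45°  [linear pair at P on SA]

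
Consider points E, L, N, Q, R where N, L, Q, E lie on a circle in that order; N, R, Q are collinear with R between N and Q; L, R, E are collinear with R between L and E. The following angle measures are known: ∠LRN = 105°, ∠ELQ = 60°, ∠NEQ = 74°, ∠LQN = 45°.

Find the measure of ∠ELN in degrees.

∠ELN = 46°

1. ∠ENQ = 60°  [same arc QE]
2. ∠EQN = 46°  [△NQE]
3. ∠ELN = 46°  [same arc NE]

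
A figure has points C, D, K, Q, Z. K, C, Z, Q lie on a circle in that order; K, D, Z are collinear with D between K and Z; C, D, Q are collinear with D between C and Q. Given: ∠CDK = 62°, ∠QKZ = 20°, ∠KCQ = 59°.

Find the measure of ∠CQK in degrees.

1. ∠QDZ = 62°  [vertical angles at D]
2. ∠KDQ = 118°  [linear pair at D on KZ]
3. ∠CQK = 42°  [△KDQ]

∠CQK = 42°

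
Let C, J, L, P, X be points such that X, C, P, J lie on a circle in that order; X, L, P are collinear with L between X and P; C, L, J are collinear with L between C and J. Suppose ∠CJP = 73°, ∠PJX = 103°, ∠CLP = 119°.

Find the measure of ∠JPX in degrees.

1. ∠CXP = 73°  [same arc CP]
2. ∠CLX = 61°  [linear pair at L on XP]
3. ∠JCX = 46°  [△XLC]
4. ∠JPX = 46°  [same arc XJ]

∠JPX = 46°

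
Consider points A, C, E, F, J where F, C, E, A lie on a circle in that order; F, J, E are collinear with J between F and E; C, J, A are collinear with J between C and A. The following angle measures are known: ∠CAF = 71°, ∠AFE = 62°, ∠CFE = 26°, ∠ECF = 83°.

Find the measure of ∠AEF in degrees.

∠AEF = 21°

1. ∠AJF = 47°  [△FJA]
2. ∠CAE = 26°  [same arc CE]
3. ∠AJE = 133°  [linear pair at J on FE]
4. ∠AEF = 21°  [△EJA]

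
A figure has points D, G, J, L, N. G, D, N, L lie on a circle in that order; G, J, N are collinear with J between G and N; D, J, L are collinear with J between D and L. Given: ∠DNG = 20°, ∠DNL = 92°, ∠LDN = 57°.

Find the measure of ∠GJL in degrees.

1. ∠DLG = 20°  [same arc GD]
2. ∠LGN = 57°  [same arc NL]
3. ∠GJL = 103°  [△GJL]

∠GJL = 103°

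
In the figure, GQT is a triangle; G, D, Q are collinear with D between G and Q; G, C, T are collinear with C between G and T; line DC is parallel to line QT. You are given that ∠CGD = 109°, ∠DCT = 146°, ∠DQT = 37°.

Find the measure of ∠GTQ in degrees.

1. ∠QGT = 109°  [D on GQ, C on GT]
2. ∠GQT = 37°  [D on ray QG]
3. ∠GTQ = 34°  [△GQT]

∠GTQ = 34°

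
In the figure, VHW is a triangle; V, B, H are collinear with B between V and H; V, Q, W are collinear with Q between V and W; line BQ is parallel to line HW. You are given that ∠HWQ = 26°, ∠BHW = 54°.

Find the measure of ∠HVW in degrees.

∠HVW = 100°

1. ∠HWV = 26°  [Q on ray WV]
2. ∠VHW = 54°  [B on ray HV]
3. ∠HVW = 100°  [△VHW]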